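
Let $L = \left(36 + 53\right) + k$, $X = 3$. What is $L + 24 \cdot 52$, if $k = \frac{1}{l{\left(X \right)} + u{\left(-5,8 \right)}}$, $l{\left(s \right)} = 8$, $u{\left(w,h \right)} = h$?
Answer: $\frac{21393}{16} \approx 1337.1$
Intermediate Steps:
$k = \frac{1}{16}$ ($k = \frac{1}{8 + 8} = \frac{1}{16} \approx 0.0625$)
$L = \frac{1425}{16}$ ($L = \left(36 + 53\right) + \frac{1}{16} = 89 + \frac{1}{16} = \frac{1425}{16} \approx 89.063$)
$L + 24 \cdot 52 = \frac{1425}{16} + 24 \cdot 52 = \frac{1425}{16} + 1248 = \frac{21393}{16}$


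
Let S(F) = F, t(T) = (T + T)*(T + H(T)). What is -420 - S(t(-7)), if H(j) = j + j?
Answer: -714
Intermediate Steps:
H(j) = 2*j
t(T) = 6*T**2 (t(T) = (T + T)*(T + 2*T) = (2*T)*(3*T) = 6*T**2)
-420 - S(t(-7)) = -420 - 6*(-7)**2 = -420 - 6*49 = -420 - 1*294 = -420 - 294 = -714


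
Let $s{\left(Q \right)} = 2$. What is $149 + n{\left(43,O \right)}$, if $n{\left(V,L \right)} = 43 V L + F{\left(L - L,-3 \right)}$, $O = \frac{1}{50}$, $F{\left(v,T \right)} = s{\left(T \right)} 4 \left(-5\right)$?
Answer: $\frac{7299}{50} \approx 145.98$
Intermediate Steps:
$F{\left(v,T \right)} = -40$ ($F{\left(v,T \right)} = 2 \cdot 4 \left(-5\right) = 8 \left(-5\right) = -40$)
$O = \frac{1}{50} \approx 0.02$
$n{\left(V,L \right)} = -40 + 43 L V$ ($n{\left(V,L \right)} = 43 V L - 40 = 43 L V - 40 = -40 + 43 L V$)
$149 + n{\left(43,O \right)} = 149 - \left(40 - \frac{1849}{50}\right) = 149 + \left(-40 + \frac{1849}{50}\right) = 149 - \frac{151}{50} = \frac{7299}{50}$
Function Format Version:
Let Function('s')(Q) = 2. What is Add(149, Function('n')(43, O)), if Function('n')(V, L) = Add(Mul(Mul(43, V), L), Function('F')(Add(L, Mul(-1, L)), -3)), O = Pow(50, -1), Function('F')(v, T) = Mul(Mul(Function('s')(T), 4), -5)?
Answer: Rational(7299, 50) ≈ 145.98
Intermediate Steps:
Function('F')(v, T) = -40 (Function('F')(v, T) = Mul(Mul(2, 4), -5) = Mul(8, -5) = -40)
O = Rational(1, 50) ≈ 0.020000
Function('n')(V, L) = Add(-40, Mul(43, L, V)) (Function('n')(V, L) = Add(Mul(Mul(43, V), L), -40) = Add(Mul(43, L, V), -40) = Add(-40, Mul(43, L, V)))
Add(149, Function('n')(43, O)) = Add(149, Add(-40, Mul(43, Rational(1, 50), 43))) = Add(149, Add(-40, Rational(1849, 50))) = Add(149, Rational(-151, 50)) = Rational(7299, 50)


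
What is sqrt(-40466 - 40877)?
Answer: I*sqrt(81343) ≈ 285.21*I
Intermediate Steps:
sqrt(-40466 - 40877) = sqrt(-81343) = I*sqrt(81343)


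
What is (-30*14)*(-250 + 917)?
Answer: -280140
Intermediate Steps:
(-30*14)*(-250 + 917) = -420*667 = -280140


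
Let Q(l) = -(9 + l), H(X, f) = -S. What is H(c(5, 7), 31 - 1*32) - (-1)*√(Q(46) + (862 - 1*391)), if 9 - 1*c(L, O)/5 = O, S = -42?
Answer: 42 + 4*√26 ≈ 62.396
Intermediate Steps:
c(L, O) = 45 - 5*O
H(X, f) = 42 (H(X, f) = -1*(-42) = 42)
Q(l) = -9 - l
H(c(5, 7), 31 - 1*32) - (-1)*√(Q(46) + (862 - 1*391)) = 42 - (-1)*√((-9 - 1*46) + (862 - 1*391)) = 42 - (-1)*√((-9 - 46) + (862 - 391)) = 42 - (-1)*√(-55 + 471) = 42 - (-1)*√416 = 42 - (-1)*4*√26 = 42 - (-4)*√26 = 42 + 4*√26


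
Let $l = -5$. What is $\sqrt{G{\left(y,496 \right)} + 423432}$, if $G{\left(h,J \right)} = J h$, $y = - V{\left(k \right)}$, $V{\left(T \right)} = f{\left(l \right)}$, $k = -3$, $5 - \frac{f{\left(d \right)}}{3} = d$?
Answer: $2 \sqrt{102138} \approx 639.18$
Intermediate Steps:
$f{\left(d \right)} = 15 - 3 d$
$V{\left(T \right)} = 30$ ($V{\left(T \right)} = 15 - -15 = 15 + 15 = 30$)
$y = -30$ ($y = \left(-1\right) 30 = -30$)
$\sqrt{G{\left(y,496 \right)} + 423432} = \sqrt{496 \left(-30\right) + 423432} = \sqrt{-14880 + 423432} = \sqrt{408552} = 2 \sqrt{102138}$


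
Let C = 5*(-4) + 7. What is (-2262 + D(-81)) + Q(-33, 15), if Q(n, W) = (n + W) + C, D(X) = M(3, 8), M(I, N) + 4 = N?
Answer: -2289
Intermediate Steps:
M(I, N) = -4 + N
D(X) = 4 (D(X) = -4 + 8 = 4)
C = -13 (C = -20 + 7 = -13)
Q(n, W) = -13 + W + n (Q(n, W) = (n + W) - 13 = (W + n) - 13 = -13 + W + n)
(-2262 + D(-81)) + Q(-33, 15) = (-2262 + 4) + (-13 + 15 - 33) = -2258 - 31 = -2289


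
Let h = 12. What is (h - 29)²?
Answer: 289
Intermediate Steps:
(h - 29)² = (12 - 29)² = (-17)² = 289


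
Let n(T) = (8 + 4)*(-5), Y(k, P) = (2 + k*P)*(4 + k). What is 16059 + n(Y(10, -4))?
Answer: 15999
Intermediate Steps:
Y(k, P) = (2 + P*k)*(4 + k)
n(T) = -60 (n(T) = 12*(-5) = -60)
16059 + n(Y(10, -4)) = 16059 - 60 = 15999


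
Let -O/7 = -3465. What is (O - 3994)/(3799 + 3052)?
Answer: 20261/6851 ≈ 2.9574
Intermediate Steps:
O = 24255 (O = -7*(-3465) = 24255)
(O - 3994)/(3799 + 3052) = (24255 - 3994)/(3799 + 3052) = 20261/6851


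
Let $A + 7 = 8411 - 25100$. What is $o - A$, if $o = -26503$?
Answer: $-9807$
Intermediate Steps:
$A = -16696$ ($A = -7 + \left(8411 - 25100\right) = -7 - 16689 = -16696$)
$o - A = -26503 - -16696 = -26503 + 16696 = -9807$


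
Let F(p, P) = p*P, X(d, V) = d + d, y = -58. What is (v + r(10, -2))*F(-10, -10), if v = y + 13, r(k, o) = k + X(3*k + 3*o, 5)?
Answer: 1300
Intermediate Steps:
X(d, V) = 2*d
r(k, o) = 6*o + 7*k (r(k, o) = k + 2*(3*k + 3*o) = k + (6*k + 6*o) = 6*o + 7*k)
v = -45 (v = -58 + 13 = -45)
F(p, P) = P*p
(v + r(10, -2))*F(-10, -10) = (-45 + (6*(-2) + 7*10))*(-10*(-10)) = (-45 + (-12 + 70))*100 = (-45 + 58)*100 = 13*100 = 1300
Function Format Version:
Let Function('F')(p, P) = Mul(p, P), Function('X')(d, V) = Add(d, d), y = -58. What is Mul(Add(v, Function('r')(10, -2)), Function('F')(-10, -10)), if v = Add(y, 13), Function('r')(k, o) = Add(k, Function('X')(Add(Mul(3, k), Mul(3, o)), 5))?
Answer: 1300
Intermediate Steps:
Function('X')(d, V) = Mul(2, d)
Function('r')(k, o) = Add(Mul(6, o), Mul(7, k)) (Function('r')(k, o) = Add(k, Mul(2, Add(Mul(3, k), Mul(3, o)))) = Add(k, Add(Mul(6, k), Mul(6, o))) = Add(Mul(6, o), Mul(7, k)))
v = -45 (v = Add(-58, 13) = -45)
Function('F')(p, P) = Mul(P, p)
Mul(Add(v, Function('r')(10, -2)), Function('F')(-10, -10)) = Mul(Add(-45, Add(Mul(6, -2), Mul(7, 10))), Mul(-10, -10)) = Mul(Add(-45, Add(-12, 70)), 100) = Mul(Add(-45, 58), 100) = Mul(13, 100) = 1300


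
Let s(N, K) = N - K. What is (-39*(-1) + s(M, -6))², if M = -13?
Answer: 1024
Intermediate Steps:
(-39*(-1) + s(M, -6))² = (-39*(-1) + (-13 - 1*(-6)))² = (39 + (-13 + 6))² = (39 - 7)² = 32² = 1024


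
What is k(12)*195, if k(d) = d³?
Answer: 336960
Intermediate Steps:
k(12)*195 = 12³*195 = 1728*195 = 336960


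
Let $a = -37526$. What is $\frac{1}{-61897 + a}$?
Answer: $- \frac{1}{99423} \approx -1.0058 \cdot 10^{-5}$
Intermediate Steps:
$\frac{1}{-61897 + a} = \frac{1}{-61897 - 37526} = \frac{1}{-99423} = - \frac{1}{99423}$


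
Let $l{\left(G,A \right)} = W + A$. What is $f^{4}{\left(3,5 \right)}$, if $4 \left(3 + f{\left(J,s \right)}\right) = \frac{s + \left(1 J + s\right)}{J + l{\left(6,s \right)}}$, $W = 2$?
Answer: $\frac{131079601}{2560000} \approx 51.203$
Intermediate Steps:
$l{\left(G,A \right)} = 2 + A$
$f{\left(J,s \right)} = -3 + \frac{J + 2 s}{4 \left(2 + J + s\right)}$ ($f{\left(J,s \right)} = -3 + \frac{\left(s + \left(1 J + s\right)\right) \frac{1}{J + \left(2 + s\right)}}{4} = -3 + \frac{\left(s + \left(J + s\right)\right) \frac{1}{2 + J + s}}{4} = -3 + \frac{\left(J + 2 s\right) \frac{1}{2 + J + s}}{4} = -3 + \frac{\frac{1}{2 + J + s} \left(J + 2 s\right)}{4} = -3 + \frac{J + 2 s}{4 \left(2 + J + s\right)}$)
$f^{4}{\left(3,5 \right)} = \left(\frac{-24 - 33 - 50}{4 \left(2 + 3 + 5\right)}\right)^{4} = \left(\frac{-24 - 33 - 50}{4 \cdot 10}\right)^{4} = \left(\frac{1}{4} \cdot \frac{1}{10} \left(-107\right)\right)^{4} = \left(- \frac{107}{40}\right)^{4} = \frac{131079601}{2560000}$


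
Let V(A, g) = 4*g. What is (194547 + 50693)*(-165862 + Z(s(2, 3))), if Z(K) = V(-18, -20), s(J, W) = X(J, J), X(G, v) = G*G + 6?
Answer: -40695616080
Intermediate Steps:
X(G, v) = 6 + G² (X(G, v) = G² + 6 = 6 + G²)
s(J, W) = 6 + J²
Z(K) = -80 (Z(K) = 4*(-20) = -80)
(194547 + 50693)*(-165862 + Z(s(2, 3))) = (194547 + 50693)*(-165862 - 80) = 245240*(-165942) = -40695616080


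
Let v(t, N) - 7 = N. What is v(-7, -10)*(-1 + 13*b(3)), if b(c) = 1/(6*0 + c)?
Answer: -10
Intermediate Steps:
v(t, N) = 7 + N
b(c) = 1/c (b(c) = 1/(0 + c) = 1/c)
v(-7, -10)*(-1 + 13*b(3)) = (7 - 10)*(-1 + 13/3) = -3*(-1 + 13*(⅓)) = -3*(-1 + 13/3) = -3*10/3 = -10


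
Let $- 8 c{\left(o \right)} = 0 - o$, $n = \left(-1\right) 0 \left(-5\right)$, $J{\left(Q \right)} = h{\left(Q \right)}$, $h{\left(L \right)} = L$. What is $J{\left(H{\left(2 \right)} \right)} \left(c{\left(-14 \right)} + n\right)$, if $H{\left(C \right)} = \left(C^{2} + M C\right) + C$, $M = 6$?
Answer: $- \frac{63}{2} \approx -31.5$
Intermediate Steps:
$H{\left(C \right)} = C^{2} + 7 C$ ($H{\left(C \right)} = \left(C^{2} + 6 C\right) + C = C^{2} + 7 C$)
$J{\left(Q \right)} = Q$
$n = 0$ ($n = 0 \left(-5\right) = 0$)
$c{\left(o \right)} = \frac{o}{8}$ ($c{\left(o \right)} = - \frac{0 - o}{8} = - \frac{\left(-1\right) o}{8} = \frac{o}{8}$)
$J{\left(H{\left(2 \right)} \right)} \left(c{\left(-14 \right)} + n\right) = 2 \left(7 + 2\right) \left(\frac{1}{8} \left(-14\right) + 0\right) = 2 \cdot 9 \left(- \frac{7}{4} + 0\right) = 18 \left(- \frac{7}{4}\right) = - \frac{63}{2}$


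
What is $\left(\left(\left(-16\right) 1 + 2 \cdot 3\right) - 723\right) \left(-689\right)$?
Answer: $505037$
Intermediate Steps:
$\left(\left(\left(-16\right) 1 + 2 \cdot 3\right) - 723\right) \left(-689\right) = \left(\left(-16 + 6\right) - 723\right) \left(-689\right) = \left(-10 - 723\right) \left(-689\right) = \left(-733\right) \left(-689\right) = 505037$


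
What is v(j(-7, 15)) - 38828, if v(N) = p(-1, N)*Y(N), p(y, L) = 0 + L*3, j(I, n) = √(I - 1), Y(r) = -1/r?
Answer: -38831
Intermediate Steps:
j(I, n) = √(-1 + I)
p(y, L) = 3*L (p(y, L) = 0 + 3*L = 3*L)
v(N) = -3 (v(N) = (3*N)*(-1/N) = -3)
v(j(-7, 15)) - 38828 = -3 - 38828 = -38831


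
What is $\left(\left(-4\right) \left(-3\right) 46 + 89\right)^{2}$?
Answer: $410881$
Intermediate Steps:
$\left(\left(-4\right) \left(-3\right) 46 + 89\right)^{2} = \left(12 \cdot 46 + 89\right)^{2} = \left(552 + 89\right)^{2} = 641^{2} = 410881$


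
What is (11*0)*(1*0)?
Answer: 0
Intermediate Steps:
(11*0)*(1*0) = 0*0 = 0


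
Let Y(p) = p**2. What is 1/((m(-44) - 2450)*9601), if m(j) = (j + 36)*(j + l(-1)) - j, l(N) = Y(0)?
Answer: -1/19720454 ≈ -5.0709e-8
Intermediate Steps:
l(N) = 0 (l(N) = 0**2 = 0)
m(j) = -j + j*(36 + j) (m(j) = (j + 36)*(j + 0) - j = (36 + j)*j - j = j*(36 + j) - j = -j + j*(36 + j))
1/((m(-44) - 2450)*9601) = 1/(-44*(35 - 44) - 2450*9601) = (1/9601)/(-44*(-9) - 2450) = (1/9601)/(396 - 2450) = (1/9601)/(-2054) = -1/2054*1/9601 = -1/19720454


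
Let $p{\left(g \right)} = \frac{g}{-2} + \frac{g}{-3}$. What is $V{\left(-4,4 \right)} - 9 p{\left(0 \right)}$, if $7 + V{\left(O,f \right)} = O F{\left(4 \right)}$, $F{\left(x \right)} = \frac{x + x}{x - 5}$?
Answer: $25$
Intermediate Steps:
$F{\left(x \right)} = \frac{2 x}{-5 + x}$
$p{\left(g \right)} = - \frac{5 g}{6}$ ($p{\left(g \right)} = g \left(- \frac{1}{2}\right) + g \left(- \frac{1}{3}\right) = - \frac{g}{2} - \frac{g}{3} = - \frac{5 g}{6}$)
$V{\left(O,f \right)} = -7 - 8 O$ ($V{\left(O,f \right)} = -7 + O 2 \cdot 4 \frac{1}{-5 + 4} = -7 + O 2 \cdot 4 \frac{1}{-1} = -7 + O 2 \cdot 4 \left(-1\right) = -7 + O \left(-8\right) = -7 - 8 O$)
$V{\left(-4,4 \right)} - 9 p{\left(0 \right)} = \left(-7 - -32\right) - 9 \left(\left(- \frac{5}{6}\right) 0\right) = \left(-7 + 32\right) - 0 = 25 + 0 = 25$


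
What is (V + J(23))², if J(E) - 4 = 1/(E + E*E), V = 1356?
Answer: 563582019841/304704 ≈ 1.8496e+6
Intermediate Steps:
J(E) = 4 + 1/(E + E²) (J(E) = 4 + 1/(E + E*E) = 4 + 1/(E + E²))
(V + J(23))² = (1356 + (1 + 4*23 + 4*23²)/(23*(1 + 23)))² = (1356 + (1/23)*(1 + 92 + 4*529)/24)² = (1356 + (1/23)*(1/24)*(1 + 92 + 2116))² = (1356 + (1/23)*(1/24)*2209)² = (1356 + 2209/552)² = (750721/552)² = 563582019841/304704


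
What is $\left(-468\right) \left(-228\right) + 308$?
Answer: $107012$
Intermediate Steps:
$\left(-468\right) \left(-228\right) + 308 = 106704 + 308 = 107012$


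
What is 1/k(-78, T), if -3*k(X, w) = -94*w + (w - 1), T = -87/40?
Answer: -120/8051 ≈ -0.014905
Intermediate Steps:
T = -87/40 (T = -87*1/40 = -87/40 ≈ -2.1750)
k(X, w) = ⅓ + 31*w (k(X, w) = -(-94*w + (w - 1))/3 = -(-94*w + (-1 + w))/3 = -(-1 - 93*w)/3 = ⅓ + 31*w)
1/k(-78, T) = 1/(⅓ + 31*(-87/40)) = 1/(⅓ - 2697/40) = 1/(-8051/120) = -120/8051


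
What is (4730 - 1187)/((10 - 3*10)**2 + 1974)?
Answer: 3543/2374 ≈ 1.4924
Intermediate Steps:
(4730 - 1187)/((10 - 3*10)**2 + 1974) = 3543/((10 - 30)**2 + 1974) = 3543/((-20)**2 + 1974) = 3543/(400 + 1974) = 3543/2374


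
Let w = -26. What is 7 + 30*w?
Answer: -773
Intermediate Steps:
7 + 30*w = 7 + 30*(-26) = 7 - 780 = -773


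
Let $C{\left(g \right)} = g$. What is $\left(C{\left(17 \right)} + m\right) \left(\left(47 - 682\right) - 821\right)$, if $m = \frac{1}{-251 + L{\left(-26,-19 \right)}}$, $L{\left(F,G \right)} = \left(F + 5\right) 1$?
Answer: $- \frac{420693}{17} \approx -24747.0$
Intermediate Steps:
$L{\left(F,G \right)} = 5 + F$ ($L{\left(F,G \right)} = \left(5 + F\right) 1 = 5 + F$)
$m = - \frac{1}{272}$ ($m = \frac{1}{-251 + \left(5 - 26\right)} = \frac{1}{-251 - 21} = \frac{1}{-272} = - \frac{1}{272} \approx -0.0036765$)
$\left(C{\left(17 \right)} + m\right) \left(\left(47 - 682\right) - 821\right) = \left(17 - \frac{1}{272}\right) \left(\left(47 - 682\right) - 821\right) = \frac{4623 \left(-635 - 821\right)}{272} = \frac{4623}{272} \left(-1456\right) = - \frac{420693}{17}$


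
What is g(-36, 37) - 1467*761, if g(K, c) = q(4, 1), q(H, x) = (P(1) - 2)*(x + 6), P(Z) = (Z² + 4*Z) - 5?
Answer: -1116401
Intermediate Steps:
P(Z) = -5 + Z² + 4*Z
q(H, x) = -12 - 2*x (q(H, x) = ((-5 + 1² + 4*1) - 2)*(x + 6) = ((-5 + 1 + 4) - 2)*(6 + x) = (0 - 2)*(6 + x) = -2*(6 + x) = -12 - 2*x)
g(K, c) = -14 (g(K, c) = -12 - 2*1 = -12 - 2 = -14)
g(-36, 37) - 1467*761 = -14 - 1467*761 = -14 - 1116387 = -1116401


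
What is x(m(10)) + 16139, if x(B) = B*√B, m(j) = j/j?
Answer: 16140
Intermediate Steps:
m(j) = 1
x(B) = B^(3/2)
x(m(10)) + 16139 = 1^(3/2) + 16139 = 1 + 16139 = 16140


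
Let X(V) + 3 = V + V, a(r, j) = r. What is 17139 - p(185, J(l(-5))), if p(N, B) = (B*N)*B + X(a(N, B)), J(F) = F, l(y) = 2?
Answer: 16032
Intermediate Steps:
X(V) = -3 + 2*V (X(V) = -3 + (V + V) = -3 + 2*V)
p(N, B) = -3 + 2*N + N*B² (p(N, B) = (B*N)*B + (-3 + 2*N) = N*B² + (-3 + 2*N) = -3 + 2*N + N*B²)
17139 - p(185, J(l(-5))) = 17139 - (-3 + 2*185 + 185*2²) = 17139 - (-3 + 370 + 185*4) = 17139 - (-3 + 370 + 740) = 17139 - 1*1107 = 17139 - 1107 = 16032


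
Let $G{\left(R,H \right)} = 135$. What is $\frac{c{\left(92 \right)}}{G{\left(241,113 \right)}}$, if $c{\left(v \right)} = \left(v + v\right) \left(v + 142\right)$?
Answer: $\frac{4784}{15} \approx 318.93$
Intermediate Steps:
$c{\left(v \right)} = 2 v \left(142 + v\right)$
$\frac{c{\left(92 \right)}}{G{\left(241,113 \right)}} = \frac{2 \cdot 92 \left(142 + 92\right)}{135} = 2 \cdot 92 \cdot 234 \cdot \frac{1}{135} = 43056 \cdot \frac{1}{135} = \frac{4784}{15}$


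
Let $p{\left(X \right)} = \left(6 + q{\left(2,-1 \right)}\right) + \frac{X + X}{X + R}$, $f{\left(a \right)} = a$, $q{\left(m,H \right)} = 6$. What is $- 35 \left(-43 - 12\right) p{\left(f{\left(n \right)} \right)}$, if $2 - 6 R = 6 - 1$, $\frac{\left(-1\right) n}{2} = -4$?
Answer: $\frac{81620}{3} \approx 27207.0$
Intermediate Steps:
$n = 8$ ($n = \left(-2\right) \left(-4\right) = 8$)
$R = - \frac{1}{2}$ ($R = \frac{1}{3} - \frac{6 - 1}{6} = \frac{1}{3} - \frac{5}{6} = - \frac{1}{2} \approx -0.5$)
$p{\left(X \right)} = 12 + \frac{2 X}{- \frac{1}{2} + X}$ ($p{\left(X \right)} = \left(6 + 6\right) + \frac{X + X}{X - \frac{1}{2}} = 12 + \frac{2 X}{- \frac{1}{2} + X}$)
$- 35 \left(-43 - 12\right) p{\left(f{\left(n \right)} \right)} = - 35 \left(-43 - 12\right) \frac{4 \left(-3 + 7 \cdot 8\right)}{-1 + 2 \cdot 8} = \left(-35\right) \left(-55\right) \frac{4 \left(-3 + 56\right)}{-1 + 16} = 1925 \cdot 4 \cdot \frac{1}{15} \cdot 53 = 1925 \cdot \frac{212}{15} = \frac{81620}{3}$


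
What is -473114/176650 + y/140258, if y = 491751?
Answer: 10254895369/12388287850 ≈ 0.82779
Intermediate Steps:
-473114/176650 + y/140258 = -473114/176650 + 491751/140258 = -473114*1/176650 + 491751*(1/140258) = -236557/88325 + 491751/140258 = 10254895369/12388287850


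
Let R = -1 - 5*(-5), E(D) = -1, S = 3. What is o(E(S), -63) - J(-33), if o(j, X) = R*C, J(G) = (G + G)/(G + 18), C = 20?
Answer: 2378/5 ≈ 475.60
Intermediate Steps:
R = 24 (R = -1 + 25 = 24)
J(G) = 2*G/(18 + G) (J(G) = (2*G)/(18 + G) = 2*G/(18 + G))
o(j, X) = 480 (o(j, X) = 24*20 = 480)
o(E(S), -63) - J(-33) = 480 - 2*(-33)/(18 - 33) = 480 - 2*(-33)/(-15) = 480 - 2*(-33)*(-1)/15 = 480 - 1*22/5 = 480 - 22/5 = 2378/5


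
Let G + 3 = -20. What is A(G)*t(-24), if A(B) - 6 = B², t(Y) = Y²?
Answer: 308160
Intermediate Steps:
G = -23 (G = -3 - 20 = -23)
A(B) = 6 + B²
A(G)*t(-24) = (6 + (-23)²)*(-24)² = (6 + 529)*576 = 535*576 = 308160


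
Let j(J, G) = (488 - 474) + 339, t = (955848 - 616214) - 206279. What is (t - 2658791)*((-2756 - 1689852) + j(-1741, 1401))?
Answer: 4273681698180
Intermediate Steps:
t = 133355 (t = 339634 - 206279 = 133355)
j(J, G) = 353 (j(J, G) = 14 + 339 = 353)
(t - 2658791)*((-2756 - 1689852) + j(-1741, 1401)) = (133355 - 2658791)*((-2756 - 1689852) + 353) = -2525436*(-1692608 + 353) = -2525436*(-1692255) = 4273681698180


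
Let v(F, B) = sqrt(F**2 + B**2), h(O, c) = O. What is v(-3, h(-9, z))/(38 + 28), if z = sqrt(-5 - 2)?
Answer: sqrt(10)/22 ≈ 0.14374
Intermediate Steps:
z = I*sqrt(7) (z = sqrt(-7) = I*sqrt(7) ≈ 2.6458*I)
v(F, B) = sqrt(B**2 + F**2)
v(-3, h(-9, z))/(38 + 28) = sqrt((-9)**2 + (-3)**2)/(38 + 28) = sqrt(81 + 9)/66 = sqrt(90)*(1/66) = (3*sqrt(10))*(1/66) = sqrt(10)/22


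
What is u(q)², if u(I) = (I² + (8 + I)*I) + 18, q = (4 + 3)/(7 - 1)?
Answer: 292681/324 ≈ 903.34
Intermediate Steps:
q = 7/6 ≈ 1.1667
u(I) = 18 + I² + I*(8 + I) (u(I) = (I² + I*(8 + I)) + 18 = 18 + I² + I*(8 + I))
u(q)² = (18 + 2*(7/6)² + 8*(7/6))² = (18 + 2*(49/36) + 28/3)² = (18 + 49/18 + 28/3)² = (541/18)² = 292681/324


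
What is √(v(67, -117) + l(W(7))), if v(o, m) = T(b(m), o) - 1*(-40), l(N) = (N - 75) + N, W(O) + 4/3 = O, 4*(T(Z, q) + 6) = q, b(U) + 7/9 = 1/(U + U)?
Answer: I*√465/6 ≈ 3.594*I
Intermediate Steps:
b(U) = -7/9 + 1/(2*U) (b(U) = -7/9 + 1/(U + U) = -7/9 + 1/(2*U))
T(Z, q) = -6 + q/4
W(O) = -4/3 + O
l(N) = -75 + 2*N (l(N) = (-75 + N) + N = -75 + 2*N)
v(o, m) = 34 + o/4 (v(o, m) = (-6 + o/4) - 1*(-40) = (-6 + o/4) + 40 = 34 + o/4)
√(v(67, -117) + l(W(7))) = √((34 + (¼)*67) + (-75 + 2*(-4/3 + 7))) = √((34 + 67/4) + (-75 + 2*(17/3))) = √(203/4 + (-75 + 34/3)) = √(203/4 - 191/3) = √(-155/12) = I*√465/6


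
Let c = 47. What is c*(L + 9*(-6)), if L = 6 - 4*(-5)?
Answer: -1316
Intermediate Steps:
L = 26 (L = 6 + 20 = 26)
c*(L + 9*(-6)) = 47*(26 + 9*(-6)) = 47*(26 - 54) = 47*(-28) = -1316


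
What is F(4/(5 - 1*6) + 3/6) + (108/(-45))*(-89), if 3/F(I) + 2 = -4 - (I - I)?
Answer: 2131/10 ≈ 213.10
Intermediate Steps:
F(I) = -1/2 (F(I) = 3/(-2 + (-4 - (I - I))) = 3/(-2 + (-4 - 1*0)) = 3/(-2 + (-4 + 0)) = 3/(-2 - 4) = 3/(-6) = 3*(-1/6) = -1/2)
F(4/(5 - 1*6) + 3/6) + (108/(-45))*(-89) = -1/2 + (108/(-45))*(-89) = -1/2 + (108*(-1/45))*(-89) = -1/2 - 12/5*(-89) = -1/2 + 1068/5 = 2131/10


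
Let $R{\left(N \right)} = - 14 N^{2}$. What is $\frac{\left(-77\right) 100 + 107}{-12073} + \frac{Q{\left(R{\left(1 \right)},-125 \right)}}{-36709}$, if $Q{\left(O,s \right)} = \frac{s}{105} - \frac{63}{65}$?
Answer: $\frac{380504002709}{604951288305} \approx 0.62898$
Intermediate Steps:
$Q{\left(O,s \right)} = - \frac{63}{65} + \frac{s}{105}$ ($Q{\left(O,s \right)} = s \frac{1}{105} - \frac{63}{65} = \frac{s}{105} - \frac{63}{65} = - \frac{63}{65} + \frac{s}{105}$)
$\frac{\left(-77\right) 100 + 107}{-12073} + \frac{Q{\left(R{\left(1 \right)},-125 \right)}}{-36709} = \frac{\left(-77\right) 100 + 107}{-12073} + \frac{- \frac{63}{65} + \frac{1}{105} \left(-125\right)}{-36709} = \left(-7700 + 107\right) \left(- \frac{1}{12073}\right) + \left(- \frac{63}{65} - \frac{25}{21}\right) \left(- \frac{1}{36709}\right) = \left(-7593\right) \left(- \frac{1}{12073}\right) - - \frac{2948}{50107785} = \frac{7593}{12073} + \frac{2948}{50107785} = \frac{380504002709}{604951288305}$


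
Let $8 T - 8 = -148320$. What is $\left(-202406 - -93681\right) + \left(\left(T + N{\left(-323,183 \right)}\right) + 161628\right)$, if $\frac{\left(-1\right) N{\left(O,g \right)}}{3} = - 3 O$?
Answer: $31457$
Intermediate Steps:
$T = -18539$ ($T = 1 + \frac{1}{8} \left(-148320\right) = 1 - 18540 = -18539$)
$N{\left(O,g \right)} = 9 O$ ($N{\left(O,g \right)} = - 3 \left(- 3 O\right) = 9 O$)
$\left(-202406 - -93681\right) + \left(\left(T + N{\left(-323,183 \right)}\right) + 161628\right) = \left(-202406 - -93681\right) + \left(\left(-18539 + 9 \left(-323\right)\right) + 161628\right) = \left(-202406 + 93681\right) + \left(\left(-18539 - 2907\right) + 161628\right) = -108725 + \left(-21446 + 161628\right) = -108725 + 140182 = 31457$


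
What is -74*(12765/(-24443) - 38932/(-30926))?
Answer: -20603245982/377962109 ≈ -54.511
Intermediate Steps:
-74*(12765/(-24443) - 38932/(-30926)) = -74*(12765*(-1/24443) - 38932*(-1/30926)) = -74*(-12765/24443 + 19466/15463) = -74*278422243/377962109 = -20603245982/377962109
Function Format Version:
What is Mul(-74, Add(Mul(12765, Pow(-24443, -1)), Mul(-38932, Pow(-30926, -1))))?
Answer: Rational(-20603245982, 377962109) ≈ -54.511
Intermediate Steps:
Mul(-74, Add(Mul(12765, Pow(-24443, -1)), Mul(-38932, Pow(-30926, -1)))) = Mul(-74, Add(Mul(12765, Rational(-1, 24443)), Mul(-38932, Rational(-1, 30926)))) = Mul(-74, Add(Rational(-12765, 24443), Rational(19466, 15463))) = Mul(-74, Rational(278422243, 377962109)) = Rational(-20603245982, 377962109)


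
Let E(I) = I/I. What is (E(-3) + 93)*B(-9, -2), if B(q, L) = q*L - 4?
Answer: 1316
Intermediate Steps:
E(I) = 1
B(q, L) = -4 + L*q (B(q, L) = L*q - 4 = -4 + L*q)
(E(-3) + 93)*B(-9, -2) = (1 + 93)*(-4 - 2*(-9)) = 94*(-4 + 18) = 94*14 = 1316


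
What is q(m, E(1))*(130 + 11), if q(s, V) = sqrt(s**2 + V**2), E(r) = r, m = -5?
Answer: 141*sqrt(26) ≈ 718.96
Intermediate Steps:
q(s, V) = sqrt(V**2 + s**2)
q(m, E(1))*(130 + 11) = sqrt(1**2 + (-5)**2)*(130 + 11) = sqrt(1 + 25)*141 = sqrt(26)*141 = 141*sqrt(26)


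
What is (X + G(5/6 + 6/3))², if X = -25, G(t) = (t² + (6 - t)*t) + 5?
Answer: 9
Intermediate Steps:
G(t) = 5 + t² + t*(6 - t) (G(t) = (t² + t*(6 - t)) + 5 = 5 + t² + t*(6 - t))
(X + G(5/6 + 6/3))² = (-25 + (5 + 6*(5/6 + 6/3)))² = (-25 + (5 + 6*(5*(⅙) + 6*(⅓))))² = (-25 + (5 + 6*(⅚ + 2)))² = (-25 + (5 + 6*(17/6)))² = (-25 + (5 + 17))² = (-25 + 22)² = (-3)² = 9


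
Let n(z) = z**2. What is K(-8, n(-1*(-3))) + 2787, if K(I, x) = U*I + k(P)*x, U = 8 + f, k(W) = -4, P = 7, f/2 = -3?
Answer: 2735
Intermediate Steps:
f = -6 (f = 2*(-3) = -6)
U = 2 (U = 8 - 6 = 2)
K(I, x) = -4*x + 2*I (K(I, x) = 2*I - 4*x = -4*x + 2*I)
K(-8, n(-1*(-3))) + 2787 = (-4*(-1*(-3))**2 + 2*(-8)) + 2787 = (-4*3**2 - 16) + 2787 = (-4*9 - 16) + 2787 = (-36 - 16) + 2787 = -52 + 2787 = 2735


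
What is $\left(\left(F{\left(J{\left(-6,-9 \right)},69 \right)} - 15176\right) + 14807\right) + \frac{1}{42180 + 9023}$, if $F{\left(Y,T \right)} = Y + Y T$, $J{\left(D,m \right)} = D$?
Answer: $- \frac{40399166}{51203} \approx -789.0$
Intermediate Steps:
$F{\left(Y,T \right)} = Y + T Y$
$\left(\left(F{\left(J{\left(-6,-9 \right)},69 \right)} - 15176\right) + 14807\right) + \frac{1}{42180 + 9023} = \left(\left(- 6 \left(1 + 69\right) - 15176\right) + 14807\right) + \frac{1}{42180 + 9023} = \left(\left(\left(-6\right) 70 - 15176\right) + 14807\right) + \frac{1}{51203} = \left(\left(-420 - 15176\right) + 14807\right) + \frac{1}{51203} = \left(-15596 + 14807\right) + \frac{1}{51203} = -789 + \frac{1}{51203} = - \frac{40399166}{51203}$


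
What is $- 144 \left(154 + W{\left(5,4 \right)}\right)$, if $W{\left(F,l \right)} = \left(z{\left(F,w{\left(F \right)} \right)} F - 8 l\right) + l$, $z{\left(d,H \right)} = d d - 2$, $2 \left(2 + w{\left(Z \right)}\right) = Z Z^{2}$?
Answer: $-34704$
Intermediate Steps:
$w{\left(Z \right)} = -2 + \frac{Z^{3}}{2}$ ($w{\left(Z \right)} = -2 + \frac{Z Z^{2}}{2} = -2 + \frac{Z^{3}}{2}$)
$z{\left(d,H \right)} = -2 + d^{2}$ ($z{\left(d,H \right)} = d^{2} - 2 = -2 + d^{2}$)
$W{\left(F,l \right)} = - 7 l + F \left(-2 + F^{2}\right)$ ($W{\left(F,l \right)} = \left(\left(-2 + F^{2}\right) F - 8 l\right) + l = \left(F \left(-2 + F^{2}\right) - 8 l\right) + l = \left(- 8 l + F \left(-2 + F^{2}\right)\right) + l = - 7 l + F \left(-2 + F^{2}\right)$)
$- 144 \left(154 + W{\left(5,4 \right)}\right) = - 144 \left(154 + \left(\left(-7\right) 4 + 5 \left(-2 + 5^{2}\right)\right)\right) = - 144 \left(154 - \left(28 - 5 \left(-2 + 25\right)\right)\right) = - 144 \left(154 + \left(-28 + 5 \cdot 23\right)\right) = - 144 \left(154 + \left(-28 + 115\right)\right) = - 144 \left(154 + 87\right) = \left(-144\right) 241 = -34704$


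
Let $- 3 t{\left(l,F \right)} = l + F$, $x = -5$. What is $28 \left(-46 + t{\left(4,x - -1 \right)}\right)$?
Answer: $-1288$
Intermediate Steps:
$t{\left(l,F \right)} = - \frac{F}{3} - \frac{l}{3}$ ($t{\left(l,F \right)} = - \frac{l + F}{3} = - \frac{F + l}{3} = - \frac{F}{3} - \frac{l}{3}$)
$28 \left(-46 + t{\left(4,x - -1 \right)}\right) = 28 \left(-46 - \left(\frac{4}{3} + \frac{-5 - -1}{3}\right)\right) = 28 \left(-46 - \left(\frac{4}{3} + \frac{-5 + 1}{3}\right)\right) = 28 \left(-46 - 0\right) = 28 \left(-46 + \left(\frac{4}{3} - \frac{4}{3}\right)\right) = 28 \left(-46 + 0\right) = 28 \left(-46\right) = -1288$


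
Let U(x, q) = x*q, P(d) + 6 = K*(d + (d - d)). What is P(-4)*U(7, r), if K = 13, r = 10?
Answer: -4060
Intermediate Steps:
P(d) = -6 + 13*d (P(d) = -6 + 13*(d + (d - d)) = -6 + 13*(d + 0) = -6 + 13*d)
U(x, q) = q*x
P(-4)*U(7, r) = (-6 + 13*(-4))*(10*7) = (-6 - 52)*70 = -58*70 = -4060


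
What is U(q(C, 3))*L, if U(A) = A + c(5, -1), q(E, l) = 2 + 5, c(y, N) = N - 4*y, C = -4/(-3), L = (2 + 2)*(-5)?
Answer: 280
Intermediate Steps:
L = -20 (L = 4*(-5) = -20)
C = 4/3 (C = -4*(-⅓) = 4/3 ≈ 1.3333)
q(E, l) = 7
U(A) = -21 + A (U(A) = A + (-1 - 4*5) = A + (-1 - 20) = A - 21 = -21 + A)
U(q(C, 3))*L = (-21 + 7)*(-20) = -14*(-20) = 280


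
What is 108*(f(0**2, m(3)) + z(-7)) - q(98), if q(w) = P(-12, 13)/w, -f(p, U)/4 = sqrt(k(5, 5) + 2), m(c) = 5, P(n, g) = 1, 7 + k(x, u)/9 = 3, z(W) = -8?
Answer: -84673/98 - 432*I*sqrt(34) ≈ -864.01 - 2519.0*I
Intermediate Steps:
k(x, u) = -36 (k(x, u) = -63 + 9*3 = -63 + 27 = -36)
f(p, U) = -4*I*sqrt(34) (f(p, U) = -4*sqrt(-36 + 2) = -4*I*sqrt(34))
q(w) = 1/w
108*(f(0**2, m(3)) + z(-7)) - q(98) = 108*(-4*I*sqrt(34) - 8) - 1/98 = 108*(-8 - 4*I*sqrt(34)) - 1*1/98 = (-864 - 432*I*sqrt(34)) - 1/98 = -84673/98 - 432*I*sqrt(34)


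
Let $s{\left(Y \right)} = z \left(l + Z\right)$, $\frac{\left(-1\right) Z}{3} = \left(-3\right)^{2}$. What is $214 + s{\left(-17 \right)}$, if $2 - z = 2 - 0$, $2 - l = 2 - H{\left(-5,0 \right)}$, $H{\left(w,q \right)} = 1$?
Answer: $214$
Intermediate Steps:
$Z = -27$ ($Z = - 3 \left(-3\right)^{2} = \left(-3\right) 9 = -27$)
$l = 1$ ($l = 2 - \left(2 - 1\right) = 2 - 1 = 1$)
$z = 0$ ($z = 2 - \left(2 - 0\right) = 2 - \left(2 + 0\right) = 2 - 2 = 0$)
$s{\left(Y \right)} = 0$ ($s{\left(Y \right)} = 0 \left(1 - 27\right) = 0 \left(-26\right) = 0$)
$214 + s{\left(-17 \right)} = 214 + 0 = 214$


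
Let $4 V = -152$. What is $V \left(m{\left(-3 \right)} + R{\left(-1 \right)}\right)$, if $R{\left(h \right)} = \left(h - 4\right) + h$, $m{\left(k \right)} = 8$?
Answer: $-76$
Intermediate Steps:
$V = -38$ ($V = \frac{1}{4} \left(-152\right) = -38$)
$R{\left(h \right)} = -4 + 2 h$ ($R{\left(h \right)} = \left(-4 + h\right) + h = -4 + 2 h$)
$V \left(m{\left(-3 \right)} + R{\left(-1 \right)}\right) = - 38 \left(8 + \left(-4 + 2 \left(-1\right)\right)\right) = - 38 \left(8 - 6\right) = \left(-38\right) 2 = -76$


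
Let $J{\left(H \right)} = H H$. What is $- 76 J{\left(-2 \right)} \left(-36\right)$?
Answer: $10944$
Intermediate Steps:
$J{\left(H \right)} = H^{2}$
$- 76 J{\left(-2 \right)} \left(-36\right) = - 76 \left(-2\right)^{2} \left(-36\right) = \left(-76\right) 4 \left(-36\right) = \left(-304\right) \left(-36\right) = 10944$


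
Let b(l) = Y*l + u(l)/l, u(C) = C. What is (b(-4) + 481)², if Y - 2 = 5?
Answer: 206116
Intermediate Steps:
Y = 7 (Y = 2 + 5 = 7)
b(l) = 1 + 7*l (b(l) = 7*l + l/l = 7*l + 1 = 1 + 7*l)
(b(-4) + 481)² = ((1 + 7*(-4)) + 481)² = ((1 - 28) + 481)² = (-27 + 481)² = 454² = 206116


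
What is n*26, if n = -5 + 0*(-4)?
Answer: -130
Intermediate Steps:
n = -5 (n = -5 + 0 = -5)
n*26 = -5*26 = -130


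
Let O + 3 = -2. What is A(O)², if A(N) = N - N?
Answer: 0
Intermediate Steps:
O = -5 (O = -3 - 2 = -5)
A(N) = 0
A(O)² = 0² = 0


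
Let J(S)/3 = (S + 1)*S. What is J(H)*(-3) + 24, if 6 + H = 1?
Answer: -156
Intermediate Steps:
H = -5 (H = -6 + 1 = -5)
J(S) = 3*S*(1 + S) (J(S) = 3*((S + 1)*S) = 3*((1 + S)*S) = 3*(S*(1 + S)) = 3*S*(1 + S))
J(H)*(-3) + 24 = (3*(-5)*(1 - 5))*(-3) + 24 = (3*(-5)*(-4))*(-3) + 24 = 60*(-3) + 24 = -180 + 24 = -156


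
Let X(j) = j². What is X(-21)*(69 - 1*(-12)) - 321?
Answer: 35400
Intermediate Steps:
X(-21)*(69 - 1*(-12)) - 321 = (-21)²*(69 - 1*(-12)) - 321 = 441*(69 + 12) - 321 = 441*81 - 321 = 35721 - 321 = 35400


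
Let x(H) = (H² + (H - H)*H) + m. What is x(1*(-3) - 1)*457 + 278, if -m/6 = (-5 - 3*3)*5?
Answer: 199530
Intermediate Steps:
m = 420 (m = -6*(-5 - 3*3)*5 = -6*(-5 - 9)*5 = -(-84)*5 = -6*(-70) = 420)
x(H) = 420 + H² (x(H) = (H² + (H - H)*H) + 420 = (H² + 0*H) + 420 = (H² + 0) + 420 = H² + 420 = 420 + H²)
x(1*(-3) - 1)*457 + 278 = (420 + (1*(-3) - 1)²)*457 + 278 = (420 + (-3 - 1)²)*457 + 278 = (420 + (-4)²)*457 + 278 = (420 + 16)*457 + 278 = 436*457 + 278 = 199252 + 278 = 199530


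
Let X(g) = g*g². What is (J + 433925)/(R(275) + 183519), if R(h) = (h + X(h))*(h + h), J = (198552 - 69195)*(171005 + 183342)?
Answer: 45837698804/11438616019 ≈ 4.0073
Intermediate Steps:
X(g) = g³
J = 45837264879 (J = 129357*354347 = 45837264879)
R(h) = 2*h*(h + h³) (R(h) = (h + h³)*(h + h) = (h + h³)*(2*h) = 2*h*(h + h³))
(J + 433925)/(R(275) + 183519) = (45837264879 + 433925)/(2*275²*(1 + 275²) + 183519) = 45837698804/(2*75625*(1 + 75625) + 183519) = 45837698804/(2*75625*75626 + 183519) = 45837698804/(11438432500 + 183519) = 45837698804/11438616019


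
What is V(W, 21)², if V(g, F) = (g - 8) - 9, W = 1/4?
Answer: 4489/16 ≈ 280.56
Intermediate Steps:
W = ¼ ≈ 0.25000
V(g, F) = -17 + g (V(g, F) = (-8 + g) - 9 = -17 + g)
V(W, 21)² = (-17 + ¼)² = (-67/4)² = 4489/16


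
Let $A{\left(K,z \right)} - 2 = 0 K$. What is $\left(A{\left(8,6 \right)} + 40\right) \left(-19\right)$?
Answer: $-798$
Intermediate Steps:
$A{\left(K,z \right)} = 2$ ($A{\left(K,z \right)} = 2 + 0 K = 2 + 0 = 2$)
$\left(A{\left(8,6 \right)} + 40\right) \left(-19\right) = \left(2 + 40\right) \left(-19\right) = 42 \left(-19\right) = -798$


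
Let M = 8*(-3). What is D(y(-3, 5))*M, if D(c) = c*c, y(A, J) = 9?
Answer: -1944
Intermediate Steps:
D(c) = c²
M = -24
D(y(-3, 5))*M = 9²*(-24) = 81*(-24) = -1944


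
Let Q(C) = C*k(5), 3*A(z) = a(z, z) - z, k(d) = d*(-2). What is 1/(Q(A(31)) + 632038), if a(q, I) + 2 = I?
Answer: 3/1896134 ≈ 1.5822e-6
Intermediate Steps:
k(d) = -2*d
a(q, I) = -2 + I
A(z) = -⅔ (A(z) = ((-2 + z) - z)/3 = (⅓)*(-2) = -⅔)
Q(C) = -10*C (Q(C) = C*(-2*5) = C*(-10) = -10*C)
1/(Q(A(31)) + 632038) = 1/(-10*(-⅔) + 632038) = 1/(20/3 + 632038) = 1/(1896134/3) = 3/1896134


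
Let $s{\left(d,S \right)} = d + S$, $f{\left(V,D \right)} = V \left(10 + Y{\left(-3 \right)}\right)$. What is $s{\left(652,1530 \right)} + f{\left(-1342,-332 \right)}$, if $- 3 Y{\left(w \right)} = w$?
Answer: $-12580$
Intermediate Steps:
$Y{\left(w \right)} = - \frac{w}{3}$
$f{\left(V,D \right)} = 11 V$ ($f{\left(V,D \right)} = V \left(10 - -1\right) = V \left(10 + 1\right) = V 11 = 11 V$)
$s{\left(d,S \right)} = S + d$
$s{\left(652,1530 \right)} + f{\left(-1342,-332 \right)} = \left(1530 + 652\right) + 11 \left(-1342\right) = 2182 - 14762 = -12580$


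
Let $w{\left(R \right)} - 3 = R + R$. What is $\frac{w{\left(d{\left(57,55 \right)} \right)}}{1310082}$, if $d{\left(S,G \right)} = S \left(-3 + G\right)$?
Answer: $\frac{1977}{436694} \approx 0.0045272$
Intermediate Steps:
$w{\left(R \right)} = 3 + 2 R$ ($w{\left(R \right)} = 3 + \left(R + R\right) = 3 + 2 R$)
$\frac{w{\left(d{\left(57,55 \right)} \right)}}{1310082} = \frac{3 + 2 \cdot 57 \left(-3 + 55\right)}{1310082} = \left(3 + 2 \cdot 57 \cdot 52\right) \frac{1}{1310082} = \left(3 + 2 \cdot 2964\right) \frac{1}{1310082} = \left(3 + 5928\right) \frac{1}{1310082} = 5931 \cdot \frac{1}{1310082} = \frac{1977}{436694}$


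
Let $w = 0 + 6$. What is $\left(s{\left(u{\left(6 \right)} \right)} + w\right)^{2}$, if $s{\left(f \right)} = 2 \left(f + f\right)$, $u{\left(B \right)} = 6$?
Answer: $900$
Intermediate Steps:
$s{\left(f \right)} = 4 f$ ($s{\left(f \right)} = 2 \cdot 2 f = 4 f$)
$w = 6$
$\left(s{\left(u{\left(6 \right)} \right)} + w\right)^{2} = \left(4 \cdot 6 + 6\right)^{2} = \left(24 + 6\right)^{2} = 30^{2} = 900$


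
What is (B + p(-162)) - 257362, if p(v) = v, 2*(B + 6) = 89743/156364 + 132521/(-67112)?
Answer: -1351250807061877/5246950384 ≈ -2.5753e+5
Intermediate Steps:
B = -35156372661/5246950384 (B = -6 + (89743/156364 + 132521/(-67112))/2 = -6 + (89743*(1/156364) + 132521*(-1/67112))/2 = -6 + (89743/156364 - 132521/67112)/2 = -6 + (½)*(-3674670357/2623475192) = -6 - 3674670357/5246950384 = -35156372661/5246950384 ≈ -6.7003)
(B + p(-162)) - 257362 = (-35156372661/5246950384 - 162) - 257362 = -885162334869/5246950384 - 257362 = -1351250807061877/5246950384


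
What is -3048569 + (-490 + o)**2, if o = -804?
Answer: -1374133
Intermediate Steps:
-3048569 + (-490 + o)**2 = -3048569 + (-490 - 804)**2 = -3048569 + (-1294)**2 = -3048569 + 1674436 = -1374133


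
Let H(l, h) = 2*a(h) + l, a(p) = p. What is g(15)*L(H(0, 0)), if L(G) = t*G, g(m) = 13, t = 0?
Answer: 0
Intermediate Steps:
H(l, h) = l + 2*h (H(l, h) = 2*h + l = l + 2*h)
L(G) = 0 (L(G) = 0*G = 0)
g(15)*L(H(0, 0)) = 13*0 = 0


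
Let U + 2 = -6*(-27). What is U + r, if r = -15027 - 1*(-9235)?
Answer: -5632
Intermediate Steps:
r = -5792 (r = -15027 + 9235 = -5792)
U = 160 (U = -2 - 6*(-27) = -2 + 162 = 160)
U + r = 160 - 5792 = -5632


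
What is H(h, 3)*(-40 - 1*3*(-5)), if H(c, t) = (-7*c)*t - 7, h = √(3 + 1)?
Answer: 1225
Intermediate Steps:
h = 2 (h = √4 = 2)
H(c, t) = -7 - 7*c*t (H(c, t) = -7*c*t - 7 = -7 - 7*c*t)
H(h, 3)*(-40 - 1*3*(-5)) = (-7 - 7*2*3)*(-40 - 1*3*(-5)) = (-7 - 42)*(-40 - 3*(-5)) = -49*(-40 + 15) = -49*(-25) = 1225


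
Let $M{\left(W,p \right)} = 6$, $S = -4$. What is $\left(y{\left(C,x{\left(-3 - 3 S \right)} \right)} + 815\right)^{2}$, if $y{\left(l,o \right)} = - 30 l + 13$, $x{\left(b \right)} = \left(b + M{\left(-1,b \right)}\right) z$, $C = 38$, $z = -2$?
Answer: $97344$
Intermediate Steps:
$x{\left(b \right)} = -12 - 2 b$ ($x{\left(b \right)} = \left(b + 6\right) \left(-2\right) = \left(6 + b\right) \left(-2\right) = -12 - 2 b$)
$y{\left(l,o \right)} = 13 - 30 l$
$\left(y{\left(C,x{\left(-3 - 3 S \right)} \right)} + 815\right)^{2} = \left(\left(13 - 1140\right) + 815\right)^{2} = \left(-1127 + 815\right)^{2} = \left(-312\right)^{2} = 97344$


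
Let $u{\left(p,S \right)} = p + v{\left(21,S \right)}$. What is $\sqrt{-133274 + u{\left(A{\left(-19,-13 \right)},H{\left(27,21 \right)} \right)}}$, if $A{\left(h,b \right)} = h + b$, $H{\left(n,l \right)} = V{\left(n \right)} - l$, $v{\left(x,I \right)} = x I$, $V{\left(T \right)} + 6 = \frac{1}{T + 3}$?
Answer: $\frac{3 i \sqrt{1487470}}{10} \approx 365.89 i$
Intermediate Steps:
$V{\left(T \right)} = -6 + \frac{1}{3 + T}$ ($V{\left(T \right)} = -6 + \frac{1}{T + 3} = -6 + \frac{1}{3 + T}$)
$v{\left(x,I \right)} = I x$
$H{\left(n,l \right)} = - l + \frac{-17 - 6 n}{3 + n}$ ($H{\left(n,l \right)} = \frac{-17 - 6 n}{3 + n} - l = - l + \frac{-17 - 6 n}{3 + n}$)
$A{\left(h,b \right)} = b + h$
$u{\left(p,S \right)} = p + 21 S$ ($u{\left(p,S \right)} = p + S 21 = p + 21 S$)
$\sqrt{-133274 + u{\left(A{\left(-19,-13 \right)},H{\left(27,21 \right)} \right)}} = \sqrt{-133274 + \left(\left(-13 - 19\right) + 21 \frac{-17 - 162 - 21 \left(3 + 27\right)}{3 + 27}\right)} = \sqrt{-133274 + \left(-32 + 21 \frac{-17 - 162 - 21 \cdot 30}{30}\right)} = \sqrt{-133274 + \left(-32 + 21 \frac{-17 - 162 - 630}{30}\right)} = \sqrt{-133274 + \left(-32 + 21 \cdot \frac{1}{30} \left(-809\right)\right)} = \sqrt{-133274 + \left(-32 + 21 \left(- \frac{809}{30}\right)\right)} = \sqrt{-133274 - \frac{5983}{10}} = \sqrt{- \frac{1338723}{10}} = \frac{3 i \sqrt{1487470}}{10}$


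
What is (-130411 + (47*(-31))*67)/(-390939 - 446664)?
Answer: 76010/279201 ≈ 0.27224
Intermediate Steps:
(-130411 + (47*(-31))*67)/(-390939 - 446664) = (-130411 - 1457*67)/(-837603) = (-130411 - 97619)*(-1/837603) = -228030*(-1/837603) = 76010/279201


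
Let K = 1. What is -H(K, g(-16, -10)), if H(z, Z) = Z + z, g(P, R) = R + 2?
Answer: 7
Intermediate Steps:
g(P, R) = 2 + R
-H(K, g(-16, -10)) = -((2 - 10) + 1) = -(-8 + 1) = -1*(-7) = 7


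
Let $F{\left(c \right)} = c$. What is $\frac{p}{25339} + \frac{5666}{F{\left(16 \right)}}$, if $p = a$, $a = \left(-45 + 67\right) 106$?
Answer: $\frac{71804043}{202712} \approx 354.22$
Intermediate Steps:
$a = 2332$ ($a = 22 \cdot 106 = 2332$)
$p = 2332$
$\frac{p}{25339} + \frac{5666}{F{\left(16 \right)}} = \frac{2332}{25339} + \frac{5666}{16} = 2332 \cdot \frac{1}{25339} + 5666 \cdot \frac{1}{16} = \frac{2332}{25339} + \frac{2833}{8} = \frac{71804043}{202712}$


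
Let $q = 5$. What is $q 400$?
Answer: $2000$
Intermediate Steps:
$q 400 = 5 \cdot 400 = 2000$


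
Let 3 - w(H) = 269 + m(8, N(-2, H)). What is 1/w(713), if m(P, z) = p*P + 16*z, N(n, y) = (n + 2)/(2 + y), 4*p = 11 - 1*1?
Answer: -1/286 ≈ -0.0034965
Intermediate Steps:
p = 5/2 (p = (11 - 1*1)/4 = (11 - 1)/4 = (1/4)*10 = 5/2 ≈ 2.5000)
N(n, y) = (2 + n)/(2 + y)
m(P, z) = 16*z + 5*P/2 (m(P, z) = 5*P/2 + 16*z = 16*z + 5*P/2)
w(H) = -286 (w(H) = 3 - (269 + (16*((2 - 2)/(2 + H)) + (5/2)*8)) = 3 - (269 + (16*(0/(2 + H)) + 20)) = 3 - (269 + (16*0 + 20)) = 3 - (269 + (0 + 20)) = 3 - (269 + 20) = 3 - 1*289 = 3 - 289 = -286)
1/w(713) = 1/(-286) = -1/286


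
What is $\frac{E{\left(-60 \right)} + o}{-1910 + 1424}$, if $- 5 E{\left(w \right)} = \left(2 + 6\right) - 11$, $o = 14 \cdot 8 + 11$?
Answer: $- \frac{103}{405} \approx -0.25432$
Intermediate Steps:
$o = 123$ ($o = 112 + 11 = 123$)
$E{\left(w \right)} = \frac{3}{5}$ ($E{\left(w \right)} = - \frac{\left(2 + 6\right) - 11}{5} = - \frac{8 - 11}{5} = \left(- \frac{1}{5}\right) \left(-3\right) = \frac{3}{5}$)
$\frac{E{\left(-60 \right)} + o}{-1910 + 1424} = \frac{\frac{3}{5} + 123}{-1910 + 1424} = \frac{618}{5 \left(-486\right)} = \frac{618}{5} \left(- \frac{1}{486}\right) = - \frac{103}{405}$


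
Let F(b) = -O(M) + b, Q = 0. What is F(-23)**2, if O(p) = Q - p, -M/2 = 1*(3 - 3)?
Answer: 529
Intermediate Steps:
M = 0 (M = -2*(3 - 3) = -2*0 = 0)
O(p) = -p (O(p) = 0 - p = -p)
F(b) = b (F(b) = -(-1)*0 + b = -1*0 + b = 0 + b = b)
F(-23)**2 = (-23)**2 = 529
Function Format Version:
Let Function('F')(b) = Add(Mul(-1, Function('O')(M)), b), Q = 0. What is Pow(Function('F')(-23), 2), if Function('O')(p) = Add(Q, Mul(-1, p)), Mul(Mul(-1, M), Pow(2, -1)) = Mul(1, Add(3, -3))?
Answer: 529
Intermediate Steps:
M = 0 (M = Mul(-2, Mul(1, Add(3, -3))) = Mul(-2, Mul(1, 0)) = Mul(-2, 0) = 0)
Function('O')(p) = Mul(-1, p) (Function('O')(p) = Add(0, Mul(-1, p)) = Mul(-1, p))
Function('F')(b) = b (Function('F')(b) = Add(Mul(-1, Mul(-1, 0)), b) = Add(Mul(-1, 0), b) = Add(0, b) = b)
Pow(Function('F')(-23), 2) = Pow(-23, 2) = 529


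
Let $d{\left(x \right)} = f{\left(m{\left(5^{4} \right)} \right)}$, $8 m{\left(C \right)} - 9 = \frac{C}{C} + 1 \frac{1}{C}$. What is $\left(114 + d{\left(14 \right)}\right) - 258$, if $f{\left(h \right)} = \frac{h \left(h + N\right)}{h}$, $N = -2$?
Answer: $- \frac{723749}{5000} \approx -144.75$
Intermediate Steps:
$m{\left(C \right)} = \frac{5}{4} + \frac{1}{8 C}$ ($m{\left(C \right)} = \frac{9}{8} + \frac{\frac{C}{C} + 1 \frac{1}{C}}{8} = \frac{9}{8} + \frac{1 + \frac{1}{C}}{8} = \frac{9}{8} + \left(\frac{1}{8} + \frac{1}{8 C}\right) = \frac{5}{4} + \frac{1}{8 C}$)
$f{\left(h \right)} = -2 + h$ ($f{\left(h \right)} = \frac{h \left(h - 2\right)}{h} = \frac{h \left(-2 + h\right)}{h} = -2 + h$)
$d{\left(x \right)} = - \frac{3749}{5000}$ ($d{\left(x \right)} = -2 + \frac{1 + 10 \cdot 5^{4}}{8 \cdot 5^{4}} = -2 + \frac{1 + 10 \cdot 625}{8 \cdot 625} = -2 + \frac{1}{8} \cdot \frac{1}{625} \left(1 + 6250\right) = -2 + \frac{1}{8} \cdot \frac{1}{625} \cdot 6251 = -2 + \frac{6251}{5000} = - \frac{3749}{5000}$)
$\left(114 + d{\left(14 \right)}\right) - 258 = \left(114 - \frac{3749}{5000}\right) - 258 = \frac{566251}{5000} - 258 = - \frac{723749}{5000}$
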